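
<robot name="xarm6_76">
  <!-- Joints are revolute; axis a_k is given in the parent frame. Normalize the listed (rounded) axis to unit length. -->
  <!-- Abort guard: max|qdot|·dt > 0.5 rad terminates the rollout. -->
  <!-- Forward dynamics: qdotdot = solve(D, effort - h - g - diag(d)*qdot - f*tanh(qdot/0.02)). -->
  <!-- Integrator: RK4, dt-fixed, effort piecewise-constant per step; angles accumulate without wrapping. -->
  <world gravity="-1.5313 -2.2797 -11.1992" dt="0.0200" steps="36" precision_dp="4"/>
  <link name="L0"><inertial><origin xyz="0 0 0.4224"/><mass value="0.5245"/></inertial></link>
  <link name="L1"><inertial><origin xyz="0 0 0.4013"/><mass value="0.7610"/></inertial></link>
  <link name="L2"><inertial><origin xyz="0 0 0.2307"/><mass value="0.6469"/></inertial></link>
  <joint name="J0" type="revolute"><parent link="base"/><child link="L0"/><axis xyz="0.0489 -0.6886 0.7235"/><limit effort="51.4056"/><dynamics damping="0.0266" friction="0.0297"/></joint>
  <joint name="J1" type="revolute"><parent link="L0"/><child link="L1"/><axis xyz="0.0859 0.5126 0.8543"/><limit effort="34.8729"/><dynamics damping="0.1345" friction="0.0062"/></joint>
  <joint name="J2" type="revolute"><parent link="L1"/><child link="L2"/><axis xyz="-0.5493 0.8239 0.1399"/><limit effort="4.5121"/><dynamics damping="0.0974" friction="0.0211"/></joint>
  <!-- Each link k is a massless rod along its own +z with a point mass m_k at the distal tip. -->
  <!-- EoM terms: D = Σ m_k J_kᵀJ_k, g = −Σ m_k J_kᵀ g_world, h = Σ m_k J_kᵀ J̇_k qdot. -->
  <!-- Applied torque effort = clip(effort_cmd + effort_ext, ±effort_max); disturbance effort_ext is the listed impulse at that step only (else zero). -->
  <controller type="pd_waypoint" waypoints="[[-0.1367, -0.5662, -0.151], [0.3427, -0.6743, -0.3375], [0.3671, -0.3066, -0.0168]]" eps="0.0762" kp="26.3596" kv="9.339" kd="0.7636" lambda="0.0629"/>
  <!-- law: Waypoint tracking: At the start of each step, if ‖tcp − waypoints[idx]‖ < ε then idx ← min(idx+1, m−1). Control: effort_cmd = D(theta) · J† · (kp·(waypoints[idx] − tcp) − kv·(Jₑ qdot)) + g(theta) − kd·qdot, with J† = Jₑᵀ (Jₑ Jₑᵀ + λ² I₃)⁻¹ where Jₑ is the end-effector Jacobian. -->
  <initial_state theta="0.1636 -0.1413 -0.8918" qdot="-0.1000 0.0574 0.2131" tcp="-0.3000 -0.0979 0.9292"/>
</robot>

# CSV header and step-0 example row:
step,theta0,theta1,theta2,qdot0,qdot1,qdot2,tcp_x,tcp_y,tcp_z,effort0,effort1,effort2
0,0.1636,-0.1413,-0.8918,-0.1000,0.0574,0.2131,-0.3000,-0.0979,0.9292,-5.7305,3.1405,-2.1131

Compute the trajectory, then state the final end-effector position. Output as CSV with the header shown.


step,theta0,theta1,theta2,qdot0,qdot1,qdot2,tcp_x,tcp_y,tcp_z,effort0,effort1,effort2
1,0.1593,-0.1336,-0.9202,-0.3195,0.7019,-2.9843,-0.2977,-0.0998,0.9255,-5.1990,2.3380,0.9167
2,0.1530,-0.1177,-0.9836,-0.3080,0.8939,-3.3566,-0.2946,-0.1043,0.9160,-4.0526,1.7719,1.2451
3,0.1476,-0.0988,-1.0505,-0.2393,0.9960,-3.3408,-0.2908,-0.1094,0.9057,-3.0957,1.3462,1.2349
4,0.1437,-0.0782,-1.1166,-0.1426,1.0655,-3.2729,-0.2866,-0.1147,0.8951,-2.3686,1.0203,1.2019
5,0.1421,-0.0564,-1.1813,-0.0263,1.1151,-3.1996,-0.2826,-0.1203,0.8842,-1.8259,0.7689,1.1839
6,0.1428,-0.0338,-1.2445,0.1015,1.1451,-3.1282,-0.2790,-0.1260,0.8731,-1.4127,0.5789,1.1810
7,0.1462,-0.0107,-1.3063,0.2415,1.1629,-3.0553,-0.2759,-0.1319,0.8615,-1.1079,0.4338,1.1862
8,0.1526,0.0126,-1.3666,0.3915,1.1702,-2.9800,-0.2735,-0.1379,0.8496,-0.8897,0.3257,1.1950
9,0.1620,0.0360,-1.4254,0.5491,1.1672,-2.9015,-0.2720,-0.1441,0.8374,-0.7405,0.2496,1.2042
10,0.1746,0.0592,-1.4826,0.7121,1.1535,-2.8191,-0.2714,-0.1503,0.8248,-0.6480,0.2023,1.2113
11,0.1905,0.0820,-1.5381,0.8790,1.1291,-2.7325,-0.2718,-0.1566,0.8119,-0.6047,0.1815,1.2144
12,0.2098,0.1043,-1.5919,1.0483,1.0940,-2.6417,-0.2733,-0.1630,0.7987,-0.6062,0.1856,1.2124
13,0.2324,0.1257,-1.6438,1.2187,1.0483,-2.5467,-0.2758,-0.1695,0.7852,-0.6506,0.2136,1.2045
14,0.2585,0.1462,-1.6937,1.3890,0.9923,-2.4481,-0.2795,-0.1761,0.7714,-0.7382,0.2648,1.1904
15,0.2880,0.1654,-1.7417,1.5581,0.9265,-2.3464,-0.2843,-0.1830,0.7572,-0.8703,0.3386,1.1699
16,0.3208,0.1832,-1.7876,1.7248,0.8514,-2.2425,-0.2901,-0.1900,0.7428,-1.0489,0.4344,1.1434
17,0.3569,0.1994,-1.8315,1.8878,0.7677,-2.1371,-0.2970,-0.1975,0.7279,-1.2760,0.5516,1.1110
18,0.3963,0.2139,-1.8732,2.0458,0.6761,-2.0310,-0.3049,-0.2053,0.7125,-1.5533,0.6893,1.0731
19,0.4387,0.2265,-1.9128,2.1973,0.5775,-1.9252,-0.3137,-0.2138,0.6967,-1.8813,0.8465,1.0302
20,0.4841,0.2371,-1.9504,2.3408,0.4724,-1.8202,-0.3233,-0.2228,0.6802,-2.2590,1.0218,0.9824
21,0.5323,0.2455,-1.9858,2.4747,0.3619,-1.7169,-0.3335,-0.2326,0.6631,-2.6839,1.2134,0.9303
22,0.5830,0.2516,-2.0192,2.5974,0.2466,-1.6156,-0.3441,-0.2431,0.6453,-3.1514,1.4192,0.8742
23,0.6360,0.2554,-2.0506,2.7073,0.1276,-1.5170,-0.3550,-0.2545,0.6267,-3.6549,1.6364,0.8143
24,0.6912,0.2568,-2.0801,2.8032,0.0065,-1.4214,-0.3658,-0.2668,0.6073,-4.1863,1.8615,0.7512
25,0.7481,0.2559,-2.1077,2.8861,-0.1100,-1.3314,-0.3764,-0.2800,0.5871,-4.7360,2.0848,0.6866
26,0.8064,0.2525,-2.1335,2.9514,-0.2310,-1.2418,-0.3865,-0.2940,0.5661,-5.2911,2.3139,0.6168
27,0.8660,0.2468,-2.1575,2.9999,-0.3517,-1.1556,-0.3959,-0.3088,0.5442,-5.8421,2.5421,0.5447
28,0.9263,0.2386,-2.1799,3.0320,-0.4694,-1.0734,-0.4044,-0.3244,0.5217,-6.3784,2.7646,0.4707
29,0.9871,0.2282,-2.2007,3.0481,-0.5821,-0.9950,-0.4117,-0.3405,0.4985,-6.8895,2.9775,0.3954
30,1.0481,0.2155,-2.2199,3.0489,-0.6880,-0.9204,-0.4177,-0.3571,0.4748,-7.3665,3.1777,0.3190
31,1.1089,0.2009,-2.2377,3.0354,-0.7855,-0.8498,-0.4222,-0.3741,0.4507,-7.8016,3.3624,0.2421
32,1.1694,0.1843,-2.2541,3.0088,-0.8735,-0.7830,-0.4252,-0.3911,0.4264,-8.1895,3.5293,0.1654
33,1.2292,0.1661,-2.2692,2.9704,-0.9510,-0.7203,-0.4266,-0.4082,0.4019,-8.5262,3.6771,0.0896
34,1.2882,0.1465,-2.2831,2.9214,-1.0173,-0.6616,-0.4264,-0.4251,0.3776,-8.8097,3.8049,0.0153
35,1.3460,0.1257,-2.2959,2.8630,-1.0725,-0.6068,-0.4245,-0.4417,0.3534,-9.0397,3.9124,-0.0568
36,1.4027,0.1039,-2.3076,2.7966,-1.1165,-0.5561,-0.4211,-0.4578,0.3296,,,
# final tcp position (m): -0.4211 -0.4578 0.3296


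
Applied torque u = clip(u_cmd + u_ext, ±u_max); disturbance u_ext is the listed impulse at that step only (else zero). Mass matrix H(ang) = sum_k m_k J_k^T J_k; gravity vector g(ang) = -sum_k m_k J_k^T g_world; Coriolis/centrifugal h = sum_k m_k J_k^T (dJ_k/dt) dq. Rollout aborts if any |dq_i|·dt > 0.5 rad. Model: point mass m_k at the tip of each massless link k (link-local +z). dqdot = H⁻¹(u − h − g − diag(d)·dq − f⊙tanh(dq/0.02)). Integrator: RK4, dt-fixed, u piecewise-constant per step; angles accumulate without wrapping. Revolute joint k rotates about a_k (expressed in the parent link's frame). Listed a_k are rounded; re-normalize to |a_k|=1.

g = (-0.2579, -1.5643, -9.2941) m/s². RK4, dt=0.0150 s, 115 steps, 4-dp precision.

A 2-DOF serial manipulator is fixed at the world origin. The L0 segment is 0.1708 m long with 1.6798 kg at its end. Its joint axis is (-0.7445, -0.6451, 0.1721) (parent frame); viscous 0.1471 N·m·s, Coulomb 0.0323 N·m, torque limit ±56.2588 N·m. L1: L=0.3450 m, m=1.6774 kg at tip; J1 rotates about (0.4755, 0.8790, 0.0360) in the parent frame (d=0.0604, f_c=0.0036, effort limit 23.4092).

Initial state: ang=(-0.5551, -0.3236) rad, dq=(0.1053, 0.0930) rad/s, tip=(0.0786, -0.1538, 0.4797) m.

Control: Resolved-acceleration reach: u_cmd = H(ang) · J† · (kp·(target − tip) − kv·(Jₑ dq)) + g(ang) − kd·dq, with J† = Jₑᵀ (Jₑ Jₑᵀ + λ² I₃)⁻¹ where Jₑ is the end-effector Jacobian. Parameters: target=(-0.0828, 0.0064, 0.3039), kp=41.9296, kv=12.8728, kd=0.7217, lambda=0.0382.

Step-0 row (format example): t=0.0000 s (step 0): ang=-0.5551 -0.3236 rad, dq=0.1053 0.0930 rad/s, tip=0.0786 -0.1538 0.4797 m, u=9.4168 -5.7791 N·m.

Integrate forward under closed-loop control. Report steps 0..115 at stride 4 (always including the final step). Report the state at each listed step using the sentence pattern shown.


t=0.0600 s (step 4): ang=-0.5640 -0.3687 rad, dq=-0.1851 -1.1345 rad/s, tip=0.0687 -0.1482 0.4811 m, u=6.5359 -2.5218 N·m.
t=0.1200 s (step 8): ang=-0.5734 -0.4430 rad, dq=-0.1440 -1.3144 rad/s, tip=0.0509 -0.1366 0.4831 m, u=4.8110 -1.2710 N·m.
t=0.1800 s (step 12): ang=-0.5830 -0.5245 rad, dq=-0.1857 -1.3994 rad/s, tip=0.0314 -0.1231 0.4838 m, u=3.8680 -0.5281 N·m.
t=0.2400 s (step 16): ang=-0.5964 -0.6099 rad, dq=-0.2629 -1.4448 rad/s, tip=0.0122 -0.1097 0.4823 m, u=3.3086 -0.0138 N·m.
t=0.3000 s (step 20): ang=-0.6146 -0.6972 rad, dq=-0.3455 -1.4623 rad/s, tip=-0.0056 -0.0972 0.4786 m, u=2.9502 0.3810 N·m.
t=0.3600 s (step 24): ang=-0.6375 -0.7848 rad, dq=-0.4185 -1.4554 rad/s, tip=-0.0216 -0.0858 0.4731 m, u=2.7074 0.7045 N·m.
t=0.4200 s (step 28): ang=-0.6644 -0.8713 rad, dq=-0.4750 -1.4266 rad/s, tip=-0.0355 -0.0755 0.4660 m, u=2.5363 0.9795 N·m.
t=0.4800 s (step 32): ang=-0.6941 -0.9554 rad, dq=-0.5130 -1.3787 rad/s, tip=-0.0474 -0.0662 0.4579 m, u=2.4113 1.2179 N·m.
t=0.5400 s (step 36): ang=-0.7255 -1.0363 rad, dq=-0.5336 -1.3160 rad/s, tip=-0.0574 -0.0578 0.4491 m, u=2.3160 1.4273 N·m.
t=0.6000 s (step 40): ang=-0.7578 -1.1130 rad, dq=-0.5397 -1.2430 rad/s, tip=-0.0656 -0.0501 0.4399 m, u=2.2405 1.6121 N·m.
t=0.6600 s (step 44): ang=-0.7900 -1.1852 rad, dq=-0.5345 -1.1639 rad/s, tip=-0.0722 -0.0432 0.4307 m, u=2.1789 1.7754 N·m.
t=0.7200 s (step 48): ang=-0.8217 -1.2526 rad, dq=-0.5215 -1.0824 rad/s, tip=-0.0776 -0.0368 0.4217 m, u=2.1281 1.9193 N·m.
t=0.7800 s (step 52): ang=-0.8524 -1.3150 rad, dq=-0.5032 -1.0012 rad/s, tip=-0.0817 -0.0311 0.4129 m, u=2.0862 2.0454 N·m.
t=0.8400 s (step 56): ang=-0.8820 -1.3727 rad, dq=-0.4817 -0.9221 rad/s, tip=-0.0849 -0.0259 0.4045 m, u=2.0524 2.1551 N·m.
t=0.9000 s (step 60): ang=-0.9102 -1.4257 rad, dq=-0.4585 -0.8463 rad/s, tip=-0.0874 -0.0212 0.3966 m, u=2.0257 2.2498 N·m.
t=0.9600 s (step 64): ang=-0.9370 -1.4743 rad, dq=-0.4346 -0.7747 rad/s, tip=-0.0891 -0.0169 0.3892 m, u=2.0055 2.3311 N·m.
t=1.0200 s (step 68): ang=-0.9623 -1.5187 rad, dq=-0.4106 -0.7077 rad/s, tip=-0.0903 -0.0131 0.3823 m, u=1.9909 2.4003 N·m.
t=1.0800 s (step 72): ang=-0.9862 -1.5593 rad, dq=-0.3870 -0.6455 rad/s, tip=-0.0911 -0.0097 0.3759 m, u=1.9812 2.4590 N·m.
t=1.1400 s (step 76): ang=-1.0087 -1.5962 rad, dq=-0.3639 -0.5879 rad/s, tip=-0.0915 -0.0067 0.3701 m, u=1.9756 2.5084 N·m.
t=1.2000 s (step 80): ang=-1.0299 -1.6299 rad, dq=-0.3417 -0.5350 rad/s, tip=-0.0916 -0.0041 0.3647 m, u=1.9733 2.5499 N·m.
t=1.2600 s (step 84): ang=-1.0497 -1.6605 rad, dq=-0.3202 -0.4865 rad/s, tip=-0.0915 -0.0018 0.3598 m, u=1.9738 2.5846 N·m.
t=1.3200 s (step 88): ang=-1.0683 -1.6883 rad, dq=-0.2997 -0.4421 rad/s, tip=-0.0912 0.0003 0.3553 m, u=1.9763 2.6134 N·m.
t=1.3800 s (step 92): ang=-1.0857 -1.7136 rad, dq=-0.2800 -0.4017 rad/s, tip=-0.0908 0.0021 0.3512 m, u=1.9806 2.6374 N·m.
t=1.4400 s (step 96): ang=-1.1019 -1.7366 rad, dq=-0.2613 -0.3649 rad/s, tip=-0.0903 0.0037 0.3475 m, u=1.9860 2.6571 N·m.
t=1.5000 s (step 100): ang=-1.1171 -1.7575 rad, dq=-0.2435 -0.3314 rad/s, tip=-0.0897 0.0051 0.3441 m, u=1.9922 2.6735 N·m.
t=1.5600 s (step 104): ang=-1.1312 -1.7764 rad, dq=-0.2267 -0.3010 rad/s, tip=-0.0891 0.0063 0.3411 m, u=1.9991 2.6869 N·m.
t=1.6200 s (step 108): ang=-1.1443 -1.7936 rad, dq=-0.2107 -0.2735 rad/s, tip=-0.0885 0.0073 0.3383 m, u=2.0063 2.6979 N·m.
t=1.6800 s (step 112): ang=-1.1565 -1.8093 rad, dq=-0.1957 -0.2485 rad/s, tip=-0.0878 0.0082 0.3358 m, u=2.0136 2.7068 N·m.
t=1.7250 s (step 115): ang=-1.1650 -1.8201 rad, dq=-0.1850 -0.2313 rad/s, tip=-0.0873 0.0088 0.3341 m.


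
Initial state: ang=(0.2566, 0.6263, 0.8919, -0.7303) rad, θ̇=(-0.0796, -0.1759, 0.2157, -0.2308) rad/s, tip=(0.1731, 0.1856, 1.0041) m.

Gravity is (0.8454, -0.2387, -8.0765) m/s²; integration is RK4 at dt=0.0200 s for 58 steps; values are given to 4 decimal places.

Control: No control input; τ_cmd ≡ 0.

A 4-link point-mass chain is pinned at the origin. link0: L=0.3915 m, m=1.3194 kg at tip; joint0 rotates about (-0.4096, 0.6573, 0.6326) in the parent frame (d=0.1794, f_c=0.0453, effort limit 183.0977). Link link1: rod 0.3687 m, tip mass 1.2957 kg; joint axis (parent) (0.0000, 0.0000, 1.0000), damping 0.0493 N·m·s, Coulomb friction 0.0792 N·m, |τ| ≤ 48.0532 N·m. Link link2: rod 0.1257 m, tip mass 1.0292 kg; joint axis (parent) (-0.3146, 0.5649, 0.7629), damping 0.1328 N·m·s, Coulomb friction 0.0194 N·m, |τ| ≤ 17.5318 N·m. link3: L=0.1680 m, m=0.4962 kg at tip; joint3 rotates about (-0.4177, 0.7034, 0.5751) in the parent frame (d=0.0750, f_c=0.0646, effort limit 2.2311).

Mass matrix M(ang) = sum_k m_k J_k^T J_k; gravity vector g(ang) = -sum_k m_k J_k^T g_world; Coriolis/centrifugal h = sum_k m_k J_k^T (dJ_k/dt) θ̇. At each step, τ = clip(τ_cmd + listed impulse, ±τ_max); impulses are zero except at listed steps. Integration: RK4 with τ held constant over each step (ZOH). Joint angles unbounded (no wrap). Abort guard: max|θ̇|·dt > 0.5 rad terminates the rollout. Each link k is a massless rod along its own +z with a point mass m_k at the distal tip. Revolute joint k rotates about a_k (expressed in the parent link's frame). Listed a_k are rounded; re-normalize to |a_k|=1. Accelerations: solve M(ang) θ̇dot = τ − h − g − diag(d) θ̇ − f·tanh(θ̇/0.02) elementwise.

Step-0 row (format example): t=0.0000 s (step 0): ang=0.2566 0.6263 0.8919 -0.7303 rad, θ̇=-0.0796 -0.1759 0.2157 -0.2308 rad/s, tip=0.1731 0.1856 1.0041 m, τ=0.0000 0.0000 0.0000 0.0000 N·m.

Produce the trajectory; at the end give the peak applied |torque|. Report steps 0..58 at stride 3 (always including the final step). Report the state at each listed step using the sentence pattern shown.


t=0.0600 s (step 3): ang=0.2581 0.6160 0.9419 -0.7852 rad, θ̇=0.1351 -0.0885 1.1848 -1.2093 rad/s, tip=0.1741 0.1874 1.0014 m, τ=0.0000 0.0000 0.0000 0.0000 N·m.
t=0.1200 s (step 6): ang=0.2729 0.6123 1.0246 -0.8607 rad, θ̇=0.3591 -0.0701 1.5426 -1.2640 rad/s, tip=0.1812 0.1986 0.9942 m, τ=0.0000 0.0000 0.0000 0.0000 N·m.
t=0.1800 s (step 9): ang=0.3018 0.6091 1.1241 -0.9348 rad, θ̇=0.6049 -0.0660 1.7662 -1.2017 rad/s, tip=0.1946 0.2199 0.9824 m, τ=0.0000 0.0000 0.0000 0.0000 N·m.
t=0.2400 s (step 12): ang=0.3460 0.6020 1.2351 -1.0040 rad, θ̇=0.8736 -0.1898 1.9185 -1.0939 rad/s, tip=0.2140 0.2513 0.9653 m, τ=0.0000 0.0000 0.0000 0.0000 N·m.
t=0.3000 s (step 15): ang=0.4072 0.5845 1.3519 -1.0650 rad, θ̇=1.1731 -0.4043 1.9488 -0.9326 rad/s, tip=0.2391 0.2931 0.9413 m, τ=0.0000 0.0000 0.0000 0.0000 N·m.
t=0.3600 s (step 18): ang=0.4875 0.5520 1.4653 -1.1151 rad, θ̇=1.5089 -0.6908 1.7962 -0.7328 rad/s, tip=0.2692 0.3455 0.9085 m, τ=0.0000 0.0000 0.0000 0.0000 N·m.
t=0.4200 s (step 21): ang=0.5890 0.5001 1.5623 -1.1529 rad, θ̇=1.8834 -1.0550 1.3882 -0.5281 rad/s, tip=0.3036 0.4082 0.8646 m, τ=0.0000 0.0000 0.0000 0.0000 N·m.
t=0.4800 s (step 24): ang=0.7142 0.4228 1.6253 -1.1791 rad, θ̇=2.2945 -1.5547 0.6491 -0.3503 rad/s, tip=0.3412 0.4808 0.8071 m, τ=0.0000 0.0000 0.0000 0.0000 N·m.
t=0.5400 s (step 27): ang=0.8650 0.3065 1.6339 -1.1962 rad, θ̇=2.7340 -2.4372 -0.3641 -0.2627 rad/s, tip=0.3808 0.5621 0.7328 m, τ=0.0000 0.0000 0.0000 0.0000 N·m.
t=0.6000 s (step 30): ang=1.0429 0.1139 1.5743 -1.2050 rad, θ̇=3.2073 -4.2071 -1.6026 -0.0863 rad/s, tip=0.4190 0.6495 0.6380 m, τ=0.0000 0.0000 0.0000 0.0000 N·m.
t=0.6600 s (step 33): ang=1.2518 -0.2397 1.4468 -1.2041 rad, θ̇=3.7821 -8.1177 -2.4540 0.1354 rad/s, tip=0.4486 0.7380 0.5206 m, τ=0.0000 0.0000 0.0000 0.0000 N·m.
t=0.7200 s (step 36): ang=1.5023 -0.9424 1.3304 -1.1800 rad, θ̇=4.6308 -15.8593 -0.6849 0.9950 rad/s, tip=0.4526 0.8241 0.3786 m, τ=0.0000 0.0000 0.0000 0.0000 N·m.
t=0.7800 s (step 39): ang=1.8104 -2.0069 1.4529 -0.9804 rad, θ̇=5.4671 -15.7372 4.3894 6.8757 rad/s, tip=0.4273 0.8917 0.2036 m, τ=0.0000 0.0000 0.0000 0.0000 N·m.
t=0.8400 s (step 42): ang=2.1309 -2.6047 1.7140 -0.4696 rad, θ̇=5.1634 -5.2335 4.0621 8.0285 rad/s, tip=0.3556 0.9081 0.0090 m, τ=0.0000 0.0000 0.0000 0.0000 N·m.
t=0.9000 s (step 45): ang=2.4290 -2.7052 1.9141 -0.1223 rad, θ̇=4.7787 1.6319 2.3409 3.4891 rad/s, tip=0.1853 0.8952 -0.2008 m, τ=0.0000 0.0000 0.0000 0.0000 N·m.
t=0.9600 s (step 48): ang=2.7077 -2.4553 1.9806 -0.0221 rad, θ̇=4.5848 5.9629 -0.0881 0.3637 rad/s, tip=-0.0796 0.8428 -0.3683 m, τ=0.0000 0.0000 0.0000 0.0000 N·m.
t=1.0200 s (step 51): ang=2.9917 -2.0990 1.9068 -0.0138 rad, θ̇=4.9542 5.2095 -2.3885 0.1752 rad/s, tip=-0.3792 0.7331 -0.4278 m, τ=0.0000 0.0000 0.0000 0.0000 N·m.
t=1.0800 s (step 54): ang=3.3026 -1.8815 1.7184 -0.0086 rad, θ̇=5.3690 1.7706 -3.7132 0.2138 rad/s, tip=-0.6310 0.5879 -0.3923 m, τ=0.0000 0.0000 0.0000 0.0000 N·m.
t=1.1400 s (step 57): ang=3.6270 -1.8908 1.5223 -0.0186 rad, θ̇=5.3607 -1.8497 -2.6529 -0.2595 rad/s, tip=-0.8081 0.4319 -0.3098 m, τ=0.0000 0.0000 0.0000 0.0000 N·m.
t=1.1600 s (step 58): ang=3.7331 -1.9360 1.4762 -0.0247 rad, θ̇=5.2477 -2.6090 -1.9356 -0.3522 rad/s, tip=-0.8514 0.3795 -0.2756 m.
max |τ| (N·m): 0.0000


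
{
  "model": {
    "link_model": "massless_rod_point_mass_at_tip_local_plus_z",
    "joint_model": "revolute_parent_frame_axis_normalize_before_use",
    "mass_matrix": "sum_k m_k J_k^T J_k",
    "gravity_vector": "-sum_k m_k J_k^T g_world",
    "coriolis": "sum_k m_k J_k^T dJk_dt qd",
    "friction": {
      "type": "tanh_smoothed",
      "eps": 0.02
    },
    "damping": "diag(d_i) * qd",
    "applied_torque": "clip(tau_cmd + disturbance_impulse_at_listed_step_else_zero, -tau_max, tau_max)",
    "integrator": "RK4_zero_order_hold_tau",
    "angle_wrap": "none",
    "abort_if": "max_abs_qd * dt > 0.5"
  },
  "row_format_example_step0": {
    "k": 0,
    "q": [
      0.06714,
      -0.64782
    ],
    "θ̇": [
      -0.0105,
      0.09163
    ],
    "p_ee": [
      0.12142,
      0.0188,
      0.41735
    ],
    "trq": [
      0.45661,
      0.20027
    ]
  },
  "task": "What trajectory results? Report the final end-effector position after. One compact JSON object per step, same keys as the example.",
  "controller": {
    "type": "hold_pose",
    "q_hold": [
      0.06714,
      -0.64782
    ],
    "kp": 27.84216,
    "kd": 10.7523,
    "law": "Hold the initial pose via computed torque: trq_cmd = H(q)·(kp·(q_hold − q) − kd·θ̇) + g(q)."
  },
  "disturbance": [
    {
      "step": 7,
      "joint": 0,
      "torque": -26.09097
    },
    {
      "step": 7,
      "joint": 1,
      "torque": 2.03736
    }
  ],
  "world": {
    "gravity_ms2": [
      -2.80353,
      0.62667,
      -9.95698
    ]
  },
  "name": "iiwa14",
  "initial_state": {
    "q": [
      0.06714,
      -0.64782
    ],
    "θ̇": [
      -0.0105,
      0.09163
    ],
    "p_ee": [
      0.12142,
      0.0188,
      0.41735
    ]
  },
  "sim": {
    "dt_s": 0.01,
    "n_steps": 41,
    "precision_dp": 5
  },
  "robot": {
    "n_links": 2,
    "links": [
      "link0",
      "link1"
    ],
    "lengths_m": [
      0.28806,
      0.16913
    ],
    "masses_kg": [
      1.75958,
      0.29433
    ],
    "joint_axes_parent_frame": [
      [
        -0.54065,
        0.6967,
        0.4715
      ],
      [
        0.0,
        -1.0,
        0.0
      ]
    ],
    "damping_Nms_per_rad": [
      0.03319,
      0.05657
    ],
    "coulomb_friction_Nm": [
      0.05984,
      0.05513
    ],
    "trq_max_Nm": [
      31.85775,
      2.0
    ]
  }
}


{"k":1,"q":[0.06702,-0.64733],"\u03b8\u0307":[-0.01302,0.01527],"p_ee":[0.12133,0.01876,0.41742],"trq":[0.45126,0.20638]}
{"k":2,"q":[0.06689,-0.64732],"\u03b8\u0307":[-0.00998,0.00867],"p_ee":[0.12129,0.01873,0.41743],"trq":[0.44622,0.20734]}
{"k":3,"q":[0.0668,-0.64734],"\u03b8\u0307":[-0.00737,0.00581],"p_ee":[0.12127,0.0187,0.41744],"trq":[0.44218,0.20793]}
{"k":4,"q":[0.06673,-0.64737],"\u03b8\u0307":[-0.00519,0.00574],"p_ee":[0.12125,0.01868,0.41744],"trq":[0.43904,0.20823]}
{"k":5,"q":[0.06668,-0.6474],"\u03b8\u0307":[-0.00357,0.00539],"p_ee":[0.12124,0.01866,0.41744],"trq":[0.43664,0.20849]}
{"k":6,"q":[0.06664,-0.64743],"\u03b8\u0307":[-0.00234,0.00524],"p_ee":[0.12123,0.01865,0.41744],"trq":[0.43482,0.20868]}
{"k":7,"q":[0.06661,-0.64746],"\u03b8\u0307":[-0.00143,0.00508],"p_ee":[0.12123,0.01865,0.41744],"trq":[-25.65753,2.0]}
{"k":8,"q":[0.0584,-0.64998],"\u03b8\u0307":[-1.63813,-0.48377],"p_ee":[0.11923,0.01633,0.41794],"trq":[3.31325,0.00581]}
{"k":9,"q":[0.04299,-0.6539],"\u03b8\u0307":[-1.44481,-0.30343],"p_ee":[0.11536,0.01199,0.41889],"trq":[3.15457,0.01034]}
{"k":10,"q":[0.02943,-0.65618],"\u03b8\u0307":[-1.26925,-0.1564],"p_ee":[0.11176,0.00819,0.4198],"trq":[3.00454,0.01519]}
{"k":11,"q":[0.01754,-0.65714],"\u03b8\u0307":[-1.10989,-0.03749],"p_ee":[0.10844,0.00487,0.42065],"trq":[2.8627,0.02028]}
{"k":12,"q":[0.00715,-0.65721],"\u03b8\u0307":[-0.97055,-0.00442],"p_ee":[0.10542,0.00198,0.42144],"trq":[2.72864,0.03054]}
{"k":13,"q":[-0.00192,-0.65712],"\u03b8\u0307":[-0.84498,0.00561],"p_ee":[0.10275,-0.00053,0.42211],"trq":[2.60197,0.04166]}
{"k":14,"q":[-0.0098,-0.65709],"\u03b8\u0307":[-0.73097,0.008],"p_ee":[0.10042,-0.00271,0.42266],"trq":[2.48231,0.05264]}
{"k":15,"q":[-0.01659,-0.65707],"\u03b8\u0307":[-0.62696,0.0113],"p_ee":[0.0984,-0.00458,0.42312],"trq":[2.36925,0.06285]}
{"k":16,"q":[-0.0224,-0.65705],"\u03b8\u0307":[-0.53252,0.01135],"p_ee":[0.09667,-0.00617,0.4235],"trq":[2.26241,0.07265]}
{"k":17,"q":[-0.0273,-0.65704],"\u03b8\u0307":[-0.44666,0.01104],"p_ee":[0.09521,-0.00752,0.42381],"trq":[2.16144,0.08185]}
{"k":18,"q":[-0.03138,-0.65702],"\u03b8\u0307":[-0.36871,0.0107],"p_ee":[0.09398,-0.00864,0.42406],"trq":[2.06601,0.09048]}
{"k":19,"q":[-0.03472,-0.65701],"\u03b8\u0307":[-0.29802,0.01041],"p_ee":[0.09298,-0.00955,0.42427],"trq":[1.97579,0.09856]}
{"k":20,"q":[-0.03739,-0.657],"\u03b8\u0307":[-0.23401,0.01017],"p_ee":[0.09218,-0.01028,0.42442],"trq":[1.8905,0.10613]}
{"k":21,"q":[-0.03945,-0.657],"\u03b8\u0307":[-0.17617,0.00998],"p_ee":[0.09156,-0.01084,0.42454],"trq":[1.80984,0.11323]}
{"k":22,"q":[-0.04096,-0.65699],"\u03b8\u0307":[-0.12398,0.00983],"p_ee":[0.09111,-0.01125,0.42463],"trq":[1.73355,0.11988]}
{"k":23,"q":[-0.04197,-0.65699],"\u03b8\u0307":[-0.077,0.00971],"p_ee":[0.0908,-0.01153,0.42469],"trq":[1.66139,0.12612]}
{"k":24,"q":[-0.04254,-0.65698],"\u03b8\u0307":[-0.03485,0.00956],"p_ee":[0.09063,-0.01168,0.42472],"trq":[1.59319,0.13196]}
{"k":25,"q":[-0.04271,-0.65699],"\u03b8\u0307":[0.00145,0.00766],"p_ee":[0.09058,-0.01173,0.42473],"trq":[1.53099,0.13739]}
{"k":26,"q":[-0.04256,-0.65702],"\u03b8\u0307":[0.02915,0.00288],"p_ee":[0.09063,-0.01169,0.42472],"trq":[1.48019,0.14206]}
{"k":27,"q":[-0.04215,-0.65706],"\u03b8\u0307":[0.05288,0.00345],"p_ee":[0.09075,-0.01158,0.42469],"trq":[1.43456,0.14584]}
{"k":28,"q":[-0.04153,-0.6571],"\u03b8\u0307":[0.0737,0.00272],"p_ee":[0.09095,-0.01141,0.42465],"trq":[1.39159,0.14948]}
{"k":29,"q":[-0.04071,-0.65714],"\u03b8\u0307":[0.09218,0.00326],"p_ee":[0.0912,-0.01118,0.4246],"trq":[1.35092,0.15279]}
{"k":30,"q":[-0.03971,-0.65719],"\u03b8\u0307":[0.10836,0.00279],"p_ee":[0.09151,-0.01091,0.42454],"trq":[1.31238,0.15598]}
{"k":31,"q":[-0.03856,-0.65723],"\u03b8\u0307":[0.12258,0.00317],"p_ee":[0.09186,-0.0106,0.42447],"trq":[1.27587,0.15891]}
{"k":32,"q":[-0.03728,-0.65728],"\u03b8\u0307":[0.1349,0.00285],"p_ee":[0.09225,-0.01025,0.42439],"trq":[1.24125,0.16172]}
{"k":33,"q":[-0.03588,-0.65732],"\u03b8\u0307":[0.14558,0.0031],"p_ee":[0.09267,-0.00987,0.4243],"trq":[1.20844,0.16431]}
{"k":34,"q":[-0.03439,-0.65736],"\u03b8\u0307":[0.15467,0.00289],"p_ee":[0.09313,-0.00946,0.42421],"trq":[1.17732,0.16679]}
{"k":35,"q":[-0.03281,-0.65741],"\u03b8\u0307":[0.1624,0.00307],"p_ee":[0.09361,-0.00903,0.42411],"trq":[1.1478,0.16909]}
{"k":36,"q":[-0.03116,-0.65745],"\u03b8\u0307":[0.16884,0.00292],"p_ee":[0.09411,-0.00858,0.42401],"trq":[1.11979,0.17127]}
{"k":37,"q":[-0.02945,-0.65749],"\u03b8\u0307":[0.17414,0.00304],"p_ee":[0.09463,-0.00811,0.4239],"trq":[1.09321,0.17331]}
{"k":38,"q":[-0.0277,-0.65754],"\u03b8\u0307":[0.17837,0.00295],"p_ee":[0.09516,-0.00763,0.42378],"trq":[1.06798,0.17524]}
{"k":39,"q":[-0.0259,-0.65758],"\u03b8\u0307":[0.18167,0.00303],"p_ee":[0.0957,-0.00714,0.42367],"trq":[1.04403,0.17704]}
{"k":40,"q":[-0.02408,-0.65762],"\u03b8\u0307":[0.18411,0.00297],"p_ee":[0.09625,-0.00664,0.42355],"trq":[1.02129,0.17875]}
{"k":41,"q":[-0.02224,-0.65767],"\u03b8\u0307":[0.18578,0.00303],"p_ee":[0.0968,-0.00613,0.42343]}
{"summary": "final p_ee position (m): 0.09680 -0.00613 0.42343"}


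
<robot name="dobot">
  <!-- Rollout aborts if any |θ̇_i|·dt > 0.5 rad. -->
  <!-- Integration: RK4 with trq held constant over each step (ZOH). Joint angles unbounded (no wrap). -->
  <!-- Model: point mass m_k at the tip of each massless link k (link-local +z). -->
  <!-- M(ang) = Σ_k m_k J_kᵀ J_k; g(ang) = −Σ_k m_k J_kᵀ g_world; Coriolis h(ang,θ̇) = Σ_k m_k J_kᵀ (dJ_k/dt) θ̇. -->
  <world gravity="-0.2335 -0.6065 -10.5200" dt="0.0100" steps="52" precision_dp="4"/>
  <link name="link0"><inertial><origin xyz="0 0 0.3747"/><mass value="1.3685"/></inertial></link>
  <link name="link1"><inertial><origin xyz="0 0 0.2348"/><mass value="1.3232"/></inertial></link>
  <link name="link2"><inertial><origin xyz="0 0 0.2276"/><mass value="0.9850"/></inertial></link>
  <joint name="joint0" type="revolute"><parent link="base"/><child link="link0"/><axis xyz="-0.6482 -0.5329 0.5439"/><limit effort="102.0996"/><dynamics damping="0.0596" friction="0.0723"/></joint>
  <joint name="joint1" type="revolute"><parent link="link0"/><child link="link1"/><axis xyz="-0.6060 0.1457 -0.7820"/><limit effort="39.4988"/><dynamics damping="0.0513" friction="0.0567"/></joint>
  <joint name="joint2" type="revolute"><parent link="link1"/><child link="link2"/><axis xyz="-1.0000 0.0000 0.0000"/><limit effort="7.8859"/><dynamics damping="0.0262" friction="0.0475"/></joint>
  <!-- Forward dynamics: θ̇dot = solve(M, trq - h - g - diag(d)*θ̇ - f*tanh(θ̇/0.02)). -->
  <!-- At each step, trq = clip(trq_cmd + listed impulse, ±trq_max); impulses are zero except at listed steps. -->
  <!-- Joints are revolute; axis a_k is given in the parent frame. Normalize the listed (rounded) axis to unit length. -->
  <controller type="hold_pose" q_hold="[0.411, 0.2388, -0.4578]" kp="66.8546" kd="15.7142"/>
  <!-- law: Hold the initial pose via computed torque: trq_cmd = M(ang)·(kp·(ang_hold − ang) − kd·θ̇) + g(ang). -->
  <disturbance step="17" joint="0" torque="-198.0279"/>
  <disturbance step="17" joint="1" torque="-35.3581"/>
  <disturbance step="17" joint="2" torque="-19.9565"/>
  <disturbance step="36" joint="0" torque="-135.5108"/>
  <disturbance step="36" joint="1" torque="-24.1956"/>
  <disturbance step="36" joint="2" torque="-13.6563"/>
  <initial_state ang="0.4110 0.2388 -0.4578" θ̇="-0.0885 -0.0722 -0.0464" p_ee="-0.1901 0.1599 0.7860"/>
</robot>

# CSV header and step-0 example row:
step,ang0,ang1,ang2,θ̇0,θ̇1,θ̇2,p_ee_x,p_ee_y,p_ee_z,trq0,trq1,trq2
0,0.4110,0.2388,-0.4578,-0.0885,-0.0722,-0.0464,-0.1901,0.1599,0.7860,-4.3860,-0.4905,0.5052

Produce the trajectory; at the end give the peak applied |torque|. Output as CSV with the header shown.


step,ang0,ang1,ang2,θ̇0,θ̇1,θ̇2,p_ee_x,p_ee_y,p_ee_z,trq0,trq1,trq2
1,0.4102,0.2381,-0.4582,-0.0750,-0.0586,-0.0320,-0.1897,0.1593,0.7862,-4.5702,-0.5426,0.4726
2,0.4095,0.2376,-0.4585,-0.0630,-0.0454,-0.0221,-0.1893,0.1589,0.7864,-4.7361,-0.5893,0.4439
3,0.4089,0.2372,-0.4586,-0.0525,-0.0324,-0.0166,-0.1890,0.1585,0.7865,-4.8855,-0.6310,0.4190
4,0.4084,0.2370,-0.4588,-0.0430,-0.0213,-0.0130,-0.1888,0.1582,0.7866,-5.0197,-0.6675,0.3975
5,0.4080,0.2368,-0.4589,-0.0345,-0.0134,-0.0095,-0.1886,0.1579,0.7867,-5.1401,-0.6987,0.3790
6,0.4077,0.2367,-0.4590,-0.0268,-0.0083,-0.0062,-0.1884,0.1578,0.7868,-5.2476,-0.7249,0.3634
7,0.4075,0.2366,-0.4590,-0.0200,-0.0050,-0.0037,-0.1883,0.1576,0.7868,-5.3431,-0.7467,0.3505
8,0.4073,0.2366,-0.4591,-0.0141,-0.0027,-0.0020,-0.1882,0.1576,0.7869,-5.4271,-0.7651,0.3396
9,0.4072,0.2366,-0.4591,-0.0090,-0.0011,-0.0007,-0.1882,0.1575,0.7869,-5.5003,-0.7807,0.3305
10,0.4072,0.2366,-0.4591,-0.0047,0.0002,0.0002,-0.1881,0.1575,0.7869,-5.5636,-0.7940,0.3227
11,0.4071,0.2366,-0.4591,-0.0012,0.0012,0.0009,-0.1881,0.1575,0.7869,-5.6180,-0.8054,0.3160
12,0.4071,0.2366,-0.4591,0.0017,0.0020,0.0015,-0.1881,0.1575,0.7869,-5.6647,-0.8152,0.3103
13,0.4072,0.2366,-0.4590,0.0040,0.0026,0.0019,-0.1881,0.1575,0.7869,-5.7049,-0.8235,0.3054
14,0.4072,0.2366,-0.4590,0.0059,0.0031,0.0023,-0.1882,0.1575,0.7869,-5.7395,-0.8308,0.3011
15,0.4073,0.2367,-0.4590,0.0074,0.0034,0.0025,-0.1882,0.1576,0.7869,-5.7693,-0.8370,0.2975
16,0.4074,0.2367,-0.4590,0.0086,0.0037,0.0027,-0.1882,0.1576,0.7869,-5.7951,-0.8424,0.2943
17,0.4074,0.2367,-0.4589,0.0095,0.0039,0.0029,-0.1883,0.1577,0.7869,-102.0996,-36.2051,-7.8859
18,0.4050,0.2018,-0.4212,-0.5121,-6.9959,7.5940,-0.1870,0.1558,0.7895,9.6840,4.8392,1.6108
19,0.4002,0.1382,-0.3518,-0.4465,-5.7335,6.2670,-0.1849,0.1523,0.7938,7.9714,4.2163,1.4749
20,0.3960,0.0865,-0.2952,-0.3857,-4.6079,5.0652,-0.1835,0.1493,0.7968,6.4286,3.6556,1.3177
21,0.3924,0.0453,-0.2498,-0.3281,-3.6320,4.0072,-0.1826,0.1467,0.7989,5.0405,3.1511,1.1578
22,0.3894,0.0132,-0.2144,-0.2735,-2.8008,3.0941,-0.1819,0.1445,0.8004,3.7926,2.6972,1.0052
23,0.3869,-0.0113,-0.1874,-0.2224,-2.1004,2.3164,-0.1813,0.1427,0.8015,2.6714,2.2885,0.8648
24,0.3849,-0.0293,-0.1675,-0.1753,-1.5137,1.6602,-0.1809,0.1412,0.8023,1.6645,1.9204,0.7382
25,0.3834,-0.0420,-0.1537,-0.1327,-1.0240,1.1099,-0.1806,0.1401,0.8028,0.7607,1.5892,0.6258
26,0.3823,-0.0501,-0.1449,-0.0946,-0.6162,0.6510,-0.1803,0.1392,0.8031,-0.0499,1.2913,0.5269
27,0.3815,-0.0546,-0.1403,-0.0610,-0.2777,0.2704,-0.1800,0.1387,0.8034,-0.7765,1.0239,0.4404
28,0.3810,-0.0560,-0.1392,-0.0316,-0.0075,-0.0284,-0.1798,0.1383,0.8035,-1.4269,0.7858,0.3630
29,0.3808,-0.0552,-0.1403,-0.0049,0.1528,-0.1851,-0.1797,0.1382,0.8035,-2.0054,0.5874,0.2830
30,0.3809,-0.0530,-0.1428,0.0171,0.2808,-0.3059,-0.1796,0.1383,0.8035,-2.5113,0.4123,0.2129
31,0.3811,-0.0497,-0.1463,0.0349,0.3858,-0.4021,-0.1796,0.1386,0.8034,-2.9562,0.2564,0.1519
32,0.3816,-0.0454,-0.1507,0.0497,0.4701,-0.4778,-0.1797,0.1390,0.8032,-3.3514,0.1177,0.0990
33,0.3821,-0.0404,-0.1558,0.0620,0.5366,-0.5362,-0.1799,0.1395,0.8030,-3.7029,-0.0054,0.0535
34,0.3828,-0.0348,-0.1614,0.0720,0.5879,-0.5802,-0.1800,0.1401,0.8028,-4.0151,-0.1145,0.0145
35,0.3836,-0.0287,-0.1673,0.0801,0.6263,-0.6121,-0.1803,0.1408,0.8025,-4.2920,-0.2110,-0.0185
36,0.3844,-0.0223,-0.1735,0.0864,0.6537,-0.6339,-0.1805,0.1416,0.8022,-102.0996,-24.4918,-7.8859
37,0.3804,-0.0317,-0.1565,-0.8864,-2.4954,4.0030,-0.1792,0.1410,0.8030,10.9610,3.5182,1.1910
38,0.3723,-0.0530,-0.1214,-0.7401,-1.7845,3.0249,-0.1765,0.1393,0.8045,9.0342,3.0198,1.0200
39,0.3655,-0.0679,-0.0953,-0.6053,-1.2048,2.2022,-0.1743,0.1380,0.8057,7.3045,2.5693,0.8614
40,0.3601,-0.0776,-0.0768,-0.4834,-0.7325,1.5137,-0.1724,0.1370,0.8065,5.7537,2.1625,0.7177
41,0.3558,-0.0830,-0.0646,-0.3746,-0.3471,0.9394,-0.1709,0.1363,0.8071,4.3646,1.7958,0.5893
42,0.3525,-0.0848,-0.0576,-0.2786,-0.0325,0.4621,-0.1696,0.1359,0.8075,3.1217,1.4659,0.4760
43,0.3502,-0.0840,-0.0548,-0.1926,0.1917,0.1009,-0.1686,0.1357,0.8078,2.0105,1.1850,0.3769
44,0.3486,-0.0813,-0.0551,-0.1188,0.3419,-0.1421,-0.1678,0.1358,0.8080,1.0179,0.9365,0.2791
45,0.3478,-0.0773,-0.0574,-0.0560,0.4548,-0.3260,-0.1673,0.1360,0.8081,0.1318,0.7148,0.1903
46,0.3475,-0.0723,-0.0614,-0.0027,0.5453,-0.4753,-0.1670,0.1364,0.8080,-0.6560,0.5171,0.1133
47,0.3477,-0.0665,-0.0668,0.0405,0.6188,-0.5940,-0.1668,0.1370,0.8079,-1.3413,0.3413,0.0470
48,0.3482,-0.0600,-0.0732,0.0762,0.6761,-0.6875,-0.1669,0.1376,0.8078,-1.9469,0.1852,-0.0098
49,0.3491,-0.0531,-0.0804,0.1059,0.7190,-0.7601,-0.1670,0.1384,0.8076,-2.4850,0.0469,-0.0580
50,0.3503,-0.0457,-0.0883,0.1302,0.7497,-0.8149,-0.1673,0.1393,0.8073,-2.9627,-0.0754,-0.0985
51,0.3517,-0.0381,-0.0966,0.1498,0.7699,-0.8546,-0.1677,0.1402,0.8070,-3.3861,-0.1833,-0.1321
52,0.3533,-0.0304,-0.1053,0.1654,0.7814,-0.8816,-0.1681,0.1411,0.8066,,,
# max |trq| (N·m): 102.0996


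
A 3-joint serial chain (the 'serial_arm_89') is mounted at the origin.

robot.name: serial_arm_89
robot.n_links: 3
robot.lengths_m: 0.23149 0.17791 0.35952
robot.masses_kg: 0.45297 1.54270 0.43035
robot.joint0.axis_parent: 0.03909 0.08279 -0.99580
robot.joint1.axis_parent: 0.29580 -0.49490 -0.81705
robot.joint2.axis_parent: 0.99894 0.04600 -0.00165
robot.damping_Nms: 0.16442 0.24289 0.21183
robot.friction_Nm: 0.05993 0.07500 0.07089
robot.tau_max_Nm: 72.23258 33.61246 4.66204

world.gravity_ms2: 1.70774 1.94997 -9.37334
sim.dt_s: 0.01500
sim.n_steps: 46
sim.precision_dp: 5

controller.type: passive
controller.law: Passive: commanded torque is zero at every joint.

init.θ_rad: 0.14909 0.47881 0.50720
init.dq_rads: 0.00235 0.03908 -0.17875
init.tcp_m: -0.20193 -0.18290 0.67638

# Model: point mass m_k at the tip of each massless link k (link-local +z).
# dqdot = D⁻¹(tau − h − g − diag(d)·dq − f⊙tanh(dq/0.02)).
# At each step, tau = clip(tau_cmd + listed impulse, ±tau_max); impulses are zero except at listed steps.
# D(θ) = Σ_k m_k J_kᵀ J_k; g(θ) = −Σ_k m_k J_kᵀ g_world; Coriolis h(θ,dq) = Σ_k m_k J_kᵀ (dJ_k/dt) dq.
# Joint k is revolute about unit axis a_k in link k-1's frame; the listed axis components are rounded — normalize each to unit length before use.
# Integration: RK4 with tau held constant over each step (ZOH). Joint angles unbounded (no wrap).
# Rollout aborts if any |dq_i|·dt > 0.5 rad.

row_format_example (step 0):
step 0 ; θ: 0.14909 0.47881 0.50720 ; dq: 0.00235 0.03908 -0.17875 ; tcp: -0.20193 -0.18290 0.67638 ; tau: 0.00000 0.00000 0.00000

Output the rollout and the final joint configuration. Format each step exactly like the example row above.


step 1 ; θ: 0.15149 0.47885 0.50671 ; dq: 0.23555 0.00312 0.06735 ; tcp: -0.20220 -0.18235 0.67651 ; tau: 0.00000 0.00000 0.00000
step 2 ; θ: 0.15583 0.47898 0.50895 ; dq: 0.33602 0.01559 0.22649 ; tcp: -0.20302 -0.18217 0.67603 ; tau: 0.00000 0.00000 0.00000
step 3 ; θ: 0.16144 0.47934 0.51343 ; dq: 0.40624 0.03348 0.36821 ; tcp: -0.20431 -0.18233 0.67503 ; tau: 0.00000 0.00000 0.00000
step 4 ; θ: 0.16787 0.48003 0.51991 ; dq: 0.44630 0.05982 0.49317 ; tcp: -0.20604 -0.18282 0.67353 ; tau: 0.00000 0.00000 0.00000
step 5 ; θ: 0.17471 0.48117 0.52816 ; dq: 0.46243 0.09390 0.60497 ; tcp: -0.20819 -0.18362 0.67155 ; tau: 0.00000 0.00000 0.00000
step 6 ; θ: 0.18167 0.48287 0.53802 ; dq: 0.46286 0.13304 0.70819 ; tcp: -0.21075 -0.18472 0.66910 ; tau: 0.00000 0.00000 0.00000
step 7 ; θ: 0.18855 0.48518 0.54938 ; dq: 0.45350 0.17528 0.80622 ; tcp: -0.21370 -0.18611 0.66617 ; tau: 0.00000 0.00000 0.00000
step 8 ; θ: 0.19524 0.48814 0.56219 ; dq: 0.43800 0.21950 0.90127 ; tcp: -0.21703 -0.18775 0.66276 ; tau: 0.00000 0.00000 0.00000
step 9 ; θ: 0.20167 0.49177 0.57641 ; dq: 0.41858 0.26518 0.99479 ; tcp: -0.22075 -0.18963 0.65885 ; tau: 0.00000 0.00000 0.00000
step 10 ; θ: 0.20779 0.49610 0.59203 ; dq: 0.39650 0.31214 1.08776 ; tcp: -0.22483 -0.19174 0.65443 ; tau: 0.00000 0.00000 0.00000
step 11 ; θ: 0.21356 0.50114 0.60905 ; dq: 0.37247 0.36042 1.18084 ; tcp: -0.22928 -0.19404 0.64945 ; tau: 0.00000 0.00000 0.00000
step 12 ; θ: 0.21896 0.50692 0.62746 ; dq: 0.34682 0.41024 1.27447 ; tcp: -0.23408 -0.19652 0.64391 ; tau: 0.00000 0.00000 0.00000
step 13 ; θ: 0.22396 0.51346 0.64729 ; dq: 0.31965 0.46188 1.36895 ; tcp: -0.23923 -0.19915 0.63777 ; tau: 0.00000 0.00000 0.00000
step 14 ; θ: 0.22854 0.52079 0.66853 ; dq: 0.29093 0.51573 1.46447 ; tcp: -0.24472 -0.20191 0.63098 ; tau: 0.00000 0.00000 0.00000
step 15 ; θ: 0.23268 0.52894 0.69123 ; dq: 0.26052 0.57224 1.56114 ; tcp: -0.25052 -0.20476 0.62352 ; tau: 0.00000 0.00000 0.00000
step 16 ; θ: 0.23634 0.53797 0.71537 ; dq: 0.22824 0.63190 1.65897 ; tcp: -0.25663 -0.20767 0.61534 ; tau: 0.00000 0.00000 0.00000
step 17 ; θ: 0.23951 0.54792 0.74100 ; dq: 0.19386 0.69526 1.75792 ; tcp: -0.26302 -0.21062 0.60640 ; tau: 0.00000 0.00000 0.00000
step 18 ; θ: 0.24215 0.55885 0.76812 ; dq: 0.15712 0.76294 1.85784 ; tcp: -0.26968 -0.21356 0.59665 ; tau: 0.00000 0.00000 0.00000
step 19 ; θ: 0.24421 0.57083 0.79674 ; dq: 0.11778 0.83559 1.95854 ; tcp: -0.27656 -0.21644 0.58604 ; tau: 0.00000 0.00000 0.00000
step 20 ; θ: 0.24567 0.58394 0.82688 ; dq: 0.07556 0.91393 2.05972 ; tcp: -0.28365 -0.21923 0.57453 ; tau: 0.00000 0.00000 0.00000
step 21 ; θ: 0.24647 0.59828 0.85853 ; dq: 0.03145 0.99808 2.16164 ; tcp: -0.29088 -0.22187 0.56207 ; tau: 0.00000 0.00000 0.00000
step 22 ; θ: 0.24668 0.61387 0.89177 ; dq: 0.01090 1.07487 2.27703 ; tcp: -0.29823 -0.22430 0.54860 ; tau: 0.00000 0.00000 0.00000
step 23 ; θ: 0.24666 0.63063 0.92678 ; dq: -0.00017 1.15221 2.39817 ; tcp: -0.30563 -0.22641 0.53406 ; tau: 0.00000 0.00000 0.00000
step 24 ; θ: 0.24654 0.64855 0.96364 ; dq: -0.01092 1.23586 2.51974 ; tcp: -0.31302 -0.22811 0.51842 ; tau: 0.00000 0.00000 0.00000
step 25 ; θ: 0.24628 0.66777 1.00234 ; dq: -0.02408 1.32822 2.63968 ; tcp: -0.32034 -0.22930 0.50163 ; tau: 0.00000 0.00000 0.00000
step 26 ; θ: 0.24578 0.68846 1.04280 ; dq: -0.04557 1.43386 2.75400 ; tcp: -0.32748 -0.22991 0.48367 ; tau: 0.00000 0.00000 0.00000
step 27 ; θ: 0.24484 0.71088 1.08491 ; dq: -0.08152 1.55781 2.85836 ; tcp: -0.33437 -0.22984 0.46453 ; tau: 0.00000 0.00000 0.00000
step 28 ; θ: 0.24326 0.73530 1.12850 ; dq: -0.13130 1.70124 2.95186 ; tcp: -0.34089 -0.22900 0.44421 ; tau: 0.00000 0.00000 0.00000
step 29 ; θ: 0.24085 0.76201 1.17341 ; dq: -0.19210 1.86393 3.03456 ; tcp: -0.34693 -0.22732 0.42272 ; tau: 0.00000 0.00000 0.00000
step 30 ; θ: 0.23746 0.79131 1.21948 ; dq: -0.26168 2.04600 3.10600 ; tcp: -0.35237 -0.22470 0.40010 ; tau: 0.00000 0.00000 0.00000
step 31 ; θ: 0.23296 0.82349 1.26653 ; dq: -0.33840 2.24792 3.16518 ; tcp: -0.35706 -0.22106 0.37640 ; tau: 0.00000 0.00000 0.00000
step 32 ; θ: 0.22727 0.85885 1.31437 ; dq: -0.42100 2.47033 3.21065 ; tcp: -0.36088 -0.21629 0.35167 ; tau: 0.00000 0.00000 0.00000
step 33 ; θ: 0.22031 0.89770 1.36277 ; dq: -0.50848 2.71391 3.24063 ; tcp: -0.36367 -0.21033 0.32603 ; tau: 0.00000 0.00000 0.00000
step 34 ; θ: 0.21200 0.94038 1.41150 ; dq: -0.60004 2.97929 3.25305 ; tcp: -0.36529 -0.20309 0.29958 ; tau: 0.00000 0.00000 0.00000
step 35 ; θ: 0.20229 0.98719 1.46027 ; dq: -0.69501 3.26691 3.24565 ; tcp: -0.36559 -0.19451 0.27249 ; tau: 0.00000 0.00000 0.00000
step 36 ; θ: 0.19114 1.03849 1.50876 ; dq: -0.79291 3.57686 3.21600 ; tcp: -0.36444 -0.18453 0.24493 ; tau: 0.00000 0.00000 0.00000
step 37 ; θ: 0.17849 1.09461 1.55662 ; dq: -0.89346 3.90872 3.16165 ; tcp: -0.36170 -0.17313 0.21711 ; tau: 0.00000 0.00000 0.00000
step 38 ; θ: 0.16432 1.15586 1.60347 ; dq: -0.99658 4.26136 3.08025 ; tcp: -0.35727 -0.16029 0.18925 ; tau: 0.00000 0.00000 0.00000
step 39 ; θ: 0.14858 1.22254 1.64889 ; dq: -1.10246 4.63264 2.96976 ; tcp: -0.35106 -0.14604 0.16164 ; tau: 0.00000 0.00000 0.00000
step 40 ; θ: 0.13123 1.29492 1.69241 ; dq: -1.21143 5.01909 2.82873 ; tcp: -0.34301 -0.13042 0.13452 ; tau: 0.00000 0.00000 0.00000
step 41 ; θ: 0.11222 1.37317 1.73359 ; dq: -1.32379 5.41554 2.65679 ; tcp: -0.33309 -0.11351 0.10820 ; tau: 0.00000 0.00000 0.00000
step 42 ; θ: 0.09150 1.45740 1.77197 ; dq: -1.43940 5.81475 2.45506 ; tcp: -0.32133 -0.09542 0.08296 ; tau: 0.00000 0.00000 0.00000
step 43 ; θ: 0.06903 1.54757 1.80711 ; dq: -1.55694 6.20699 2.22670 ; tcp: -0.30777 -0.07626 0.05909 ; tau: 0.00000 0.00000 0.00000
step 44 ; θ: 0.04480 1.64351 1.83866 ; dq: -1.67295 6.57988 1.97725 ; tcp: -0.29250 -0.05620 0.03685 ; tau: 0.00000 0.00000 0.00000
step 45 ; θ: 0.01888 1.74480 1.86636 ; dq: -1.78067 6.91838 1.71454 ; tcp: -0.27567 -0.03538 0.01651 ; tau: 0.00000 0.00000 0.00000
step 46 ; θ: -0.00853 1.85080 1.89008 ; dq: -1.86913 7.20524 1.44789 ; tcp: -0.25743 -0.01397 -0.00169
final θ (rad): -0.00853 1.85080 1.89008


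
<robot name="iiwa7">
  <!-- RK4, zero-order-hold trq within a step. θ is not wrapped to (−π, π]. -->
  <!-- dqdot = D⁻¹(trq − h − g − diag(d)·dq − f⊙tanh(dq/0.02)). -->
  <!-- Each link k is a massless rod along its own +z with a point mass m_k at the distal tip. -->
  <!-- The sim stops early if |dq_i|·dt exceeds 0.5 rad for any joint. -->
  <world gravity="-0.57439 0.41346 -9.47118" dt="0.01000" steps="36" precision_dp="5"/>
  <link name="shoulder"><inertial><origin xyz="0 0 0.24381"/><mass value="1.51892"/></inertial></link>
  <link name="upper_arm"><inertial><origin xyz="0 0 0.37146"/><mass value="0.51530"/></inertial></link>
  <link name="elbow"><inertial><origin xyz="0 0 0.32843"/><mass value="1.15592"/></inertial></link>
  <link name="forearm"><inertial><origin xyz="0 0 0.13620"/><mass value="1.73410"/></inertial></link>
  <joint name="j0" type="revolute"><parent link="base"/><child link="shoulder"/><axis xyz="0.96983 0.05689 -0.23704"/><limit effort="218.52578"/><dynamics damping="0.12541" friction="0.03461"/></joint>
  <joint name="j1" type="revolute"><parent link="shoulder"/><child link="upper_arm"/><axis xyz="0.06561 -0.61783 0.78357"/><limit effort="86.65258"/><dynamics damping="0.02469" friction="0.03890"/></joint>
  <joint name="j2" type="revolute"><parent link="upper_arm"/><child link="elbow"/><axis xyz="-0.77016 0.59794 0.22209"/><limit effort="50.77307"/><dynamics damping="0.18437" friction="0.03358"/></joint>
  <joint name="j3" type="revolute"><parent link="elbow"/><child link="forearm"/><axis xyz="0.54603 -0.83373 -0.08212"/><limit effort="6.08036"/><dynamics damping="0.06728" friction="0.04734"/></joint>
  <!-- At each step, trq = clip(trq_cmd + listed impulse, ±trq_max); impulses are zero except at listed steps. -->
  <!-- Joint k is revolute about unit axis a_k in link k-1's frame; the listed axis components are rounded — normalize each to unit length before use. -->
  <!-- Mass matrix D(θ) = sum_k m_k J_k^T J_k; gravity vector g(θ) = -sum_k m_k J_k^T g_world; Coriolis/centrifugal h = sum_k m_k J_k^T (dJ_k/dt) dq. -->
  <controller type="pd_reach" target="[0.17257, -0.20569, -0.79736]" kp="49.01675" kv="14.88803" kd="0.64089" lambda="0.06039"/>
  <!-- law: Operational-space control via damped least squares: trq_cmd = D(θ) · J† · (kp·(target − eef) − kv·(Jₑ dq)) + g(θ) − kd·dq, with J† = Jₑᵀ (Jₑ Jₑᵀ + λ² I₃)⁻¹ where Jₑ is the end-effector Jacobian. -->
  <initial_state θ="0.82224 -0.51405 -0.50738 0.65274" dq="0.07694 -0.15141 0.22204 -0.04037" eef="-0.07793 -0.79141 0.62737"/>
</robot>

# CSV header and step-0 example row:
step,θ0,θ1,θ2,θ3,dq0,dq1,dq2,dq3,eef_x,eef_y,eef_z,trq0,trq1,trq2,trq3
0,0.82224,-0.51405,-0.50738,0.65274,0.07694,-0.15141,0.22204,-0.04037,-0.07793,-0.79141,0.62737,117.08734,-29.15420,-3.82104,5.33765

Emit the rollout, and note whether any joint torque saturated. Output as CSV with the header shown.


step,θ0,θ1,θ2,θ3,dq0,dq1,dq2,dq3,eef_x,eef_y,eef_z,trq0,trq1,trq2,trq3
1,0.82486,-0.53066,-0.51564,0.66613,0.45247,-3.16222,-1.87233,2.66562,-0.07624,-0.79122,0.62414,98.78923,-23.69794,-1.18002,2.96626
2,0.83127,-0.57360,-0.54232,0.70046,0.83823,-5.42671,-3.47617,4.11772,-0.07379,-0.78954,0.61560,85.36093,-18.31279,0.11442,1.81547
3,0.84186,-0.63501,-0.58139,0.74781,1.28693,-6.86346,-4.36866,5.25050,-0.07042,-0.78696,0.60284,74.11278,-13.41495,0.31530,1.07240
4,0.85708,-0.70774,-0.62724,0.80470,1.76122,-7.69123,-4.83789,6.03247,-0.06609,-0.78382,0.58658,63.25640,-9.02127,-0.26382,0.68224
5,0.87702,-0.78652,-0.67660,0.86785,2.22856,-8.07602,-5.07204,6.51556,-0.06083,-0.78038,0.56731,51.93202,-5.15836,-1.35414,0.53690
6,0.90150,-0.86760,-0.72774,0.93450,2.66741,-8.14899,-5.18981,6.74669,-0.05478,-0.77684,0.54535,40.03038,-1.83836,-2.75090,0.54430
7,0.93017,-0.94834,-0.77982,1.00237,3.06646,-8.00661,-5.25212,6.77590,-0.04811,-0.77331,0.52095,27.87570,0.93857,-4.29806,0.62503
8,0.96260,-1.02693,-0.83242,1.06968,3.42088,-7.71873,-5.28388,6.65221,-0.04106,-0.76982,0.49435,15.95247,3.18918,-5.87598,0.71720
9,0.99835,-1.10218,-0.88525,1.13515,3.72922,-7.33645,-5.29099,6.42011,-0.03386,-0.76637,0.46579,4.72664,4.94876,-7.39516,0.77855
10,1.03695,-1.17334,-0.93805,1.19786,3.99173,-6.89819,-5.27122,6.11743,-0.02672,-0.76289,0.43553,-5.44500,6.26863,-8.79259,0.78529
11,1.07796,-1.24000,-0.99052,1.25729,4.20950,-6.43355,-5.22041,5.77441,-0.01982,-0.75929,0.40387,-14.34330,7.21095,-10.02862,0.72882
12,1.12093,-1.30200,-1.04234,1.31314,4.38424,-5.96572,-5.13545,5.41380,-0.01330,-0.75547,0.37108,-21.87878,7.84285,-11.08318,0.61168
13,1.16545,-1.35940,-1.09315,1.36535,4.51816,-5.51258,-5.01540,5.05150,-0.00725,-0.75134,0.33748,-28.06616,8.23084,-11.95180,0.44341
14,1.21113,-1.41241,-1.14260,1.41395,4.61394,-5.08747,-4.86144,4.69764,-0.00171,-0.74681,0.30332,-32.99344,8.43643,-12.64144,0.23715
15,1.25758,-1.46135,-1.19035,1.45906,4.67459,-4.69959,-4.67629,4.35799,0.00332,-0.74182,0.26888,-36.79282,8.51318,-13.16682,0.00686
16,1.30449,-1.50663,-1.23611,1.50085,4.70335,-4.35451,-4.46355,4.03529,0.00785,-0.73631,0.23438,-39.61685,8.50538,-13.54721,-0.23444
17,1.35154,-1.54868,-1.27962,1.53951,4.70346,-4.05474,-4.22709,3.73037,0.01192,-0.73026,0.20003,-41.62117,8.44802,-13.80398,-0.47572
18,1.39847,-1.58796,-1.32066,1.57522,4.67807,-3.80038,-3.97064,3.44303,0.01558,-0.72367,0.16599,-42.95311,8.36751,-13.95883,-0.70834
19,1.44502,-1.62491,-1.35905,1.60814,4.63009,-3.58969,-3.69765,3.17259,0.01889,-0.71652,0.13240,-43.74542,8.28297,-14.03256,-0.92604
20,1.49101,-1.65996,-1.39464,1.63845,4.56220,-3.41968,-3.41121,2.91815,0.02190,-0.70884,0.09938,-44.11340,8.20750,-14.04437,-1.12461
21,1.53622,-1.69349,-1.42730,1.66630,4.47673,-3.28656,-3.11408,2.67880,0.02466,-0.70066,0.06702,-44.15447,8.14948,-14.01144,-1.30152
22,1.58050,-1.72585,-1.45694,1.69185,4.37581,-3.18604,-2.80877,2.45363,0.02722,-0.69201,0.03538,-43.94908,8.11363,-13.94874,-1.45553
23,1.62370,-1.75734,-1.48350,1.71523,4.26131,-3.11364,-2.49765,2.24174,0.02963,-0.68291,0.00453,-43.56243,8.10185,-13.86904,-1.58627
24,1.66570,-1.78823,-1.50692,1.73656,4.13491,-3.06483,-2.18301,2.04223,0.03192,-0.67342,-0.02550,-43.04643,8.11398,-13.78291,-1.69398
25,1.70638,-1.81872,-1.52719,1.75596,3.99820,-3.03516,-1.86708,1.85418,0.03412,-0.66357,-0.05470,-42.44170,8.14833,-13.69889,-1.77926
26,1.74565,-1.84899,-1.54430,1.77355,3.85262,-3.02039,-1.55211,1.67668,0.03626,-0.65341,-0.08303,-41.77953,8.20212,-13.62353,-1.84293
27,1.78343,-1.87917,-1.55827,1.78942,3.69960,-3.01655,-1.24035,1.50879,0.03836,-0.64298,-0.11050,-41.08355,8.27186,-13.56163,-1.88589
28,1.81964,-1.90935,-1.56915,1.80367,3.54049,-3.01998,-0.93402,1.34958,0.04042,-0.63233,-0.13710,-40.37129,8.35367,-13.51626,-1.90912
29,1.85424,-1.93958,-1.57700,1.81638,3.37663,-3.02743,-0.63532,1.19817,0.04247,-0.62149,-0.16283,-39.65545,8.44348,-13.48904,-1.91357
30,1.88718,-1.96989,-1.58191,1.82761,3.20929,-3.03607,-0.34635,1.05373,0.04451,-0.61050,-0.18771,-38.94497,8.53726,-13.48020,-1.90024
31,1.91844,-2.00028,-1.58399,1.83744,3.03975,-3.04351,-0.06910,0.91551,0.04654,-0.59942,-0.21174,-38.24594,8.63119,-13.48882,-1.87012
32,1.94800,-2.03073,-1.58338,1.84590,2.87062,-3.04854,0.19025,0.77619,0.04857,-0.58825,-0.23494,-37.54886,8.71776,-13.50124,-1.81992
33,1.97587,-2.06121,-1.58025,1.85300,2.70168,-3.04855,0.43473,0.64441,0.05059,-0.57705,-0.25732,-36.87549,8.79953,-13.52731,-1.75732
34,2.00205,-2.09166,-1.57475,1.85883,2.53377,-3.04265,0.66366,0.51974,0.05260,-0.56585,-0.27889,-36.22653,8.87382,-13.56569,-1.68315
35,2.02657,-2.12201,-1.56705,1.86344,2.36791,-3.03046,0.87563,0.40052,0.05459,-0.55466,-0.29968,-35.59894,8.93750,-13.61200,-1.59747
36,2.04944,-2.15222,-1.55731,1.86689,2.20504,-3.01184,1.06963,0.28588,0.05657,-0.54351,-0.31971,,,,
# any joint saturated: no
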